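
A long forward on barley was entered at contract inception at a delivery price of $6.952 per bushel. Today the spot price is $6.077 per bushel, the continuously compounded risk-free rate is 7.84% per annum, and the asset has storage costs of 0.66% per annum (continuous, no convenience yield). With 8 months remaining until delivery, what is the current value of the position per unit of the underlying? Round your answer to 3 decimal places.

Current fair forward for the remaining 8 months: F = S·e^((r + u)·T), (r + u) = 0.0784 + 0.0066 = 0.0850
F = 6.077 · e^(0.0850 × 8/12) = 6.077 × 1.058303 = 6.4313
Value of long forward = (F − K)·e^(−rT) = (6.4313 − 6.952) · e^(−0.0784·8/12)
= -0.5207 × 0.949076 = -0.494

-$0.494 per bushel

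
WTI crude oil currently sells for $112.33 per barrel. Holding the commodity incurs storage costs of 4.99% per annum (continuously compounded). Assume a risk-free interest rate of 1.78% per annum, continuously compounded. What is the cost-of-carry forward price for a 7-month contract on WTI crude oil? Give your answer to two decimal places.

Net carry = r + u − y = 0.0178 + 0.0499 − 0.0000 = 0.0677
F = S·e^((r+u−y)T) = 112.33 · e^(0.0677 × 7/12) = 112.33 · e^0.039492
= 112.33 × 1.040282 = $116.85 per barrel

$116.85 per barrel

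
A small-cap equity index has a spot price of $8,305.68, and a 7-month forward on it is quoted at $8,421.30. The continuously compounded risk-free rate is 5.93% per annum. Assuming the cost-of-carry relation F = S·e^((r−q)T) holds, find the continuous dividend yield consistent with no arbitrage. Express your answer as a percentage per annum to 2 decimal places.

3.56%

From F = S·e^((r−q)T): (r − q) = ln(F/S)/T
ln(8421.30/8305.68) = ln(1.013921) = 0.013825
(r − q) = 0.013825 / (7/12) = 0.023700
q = r − ln(F/S)/T = 0.0593 − 0.023700 = 0.035600
q = 3.56%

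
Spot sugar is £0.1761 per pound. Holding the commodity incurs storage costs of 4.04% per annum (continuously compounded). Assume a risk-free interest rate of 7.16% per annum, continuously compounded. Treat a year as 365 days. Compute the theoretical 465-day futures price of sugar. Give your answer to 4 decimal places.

Net carry = r + u − y = 0.0716 + 0.0404 − 0.0000 = 0.1120
F = S·e^((r+u−y)T) = 0.1761 · e^(0.1120 × 465/365) = 0.1761 · e^0.142685
= 0.1761 × 1.153366 = £0.2031 per pound

£0.2031 per pound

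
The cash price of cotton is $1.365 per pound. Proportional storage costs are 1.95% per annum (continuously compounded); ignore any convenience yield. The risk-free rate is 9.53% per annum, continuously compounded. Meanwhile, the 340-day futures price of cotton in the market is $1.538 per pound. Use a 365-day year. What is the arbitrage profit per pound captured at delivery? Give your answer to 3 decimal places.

Fair futures: F* = S·e^(carry·T), with carry = (r + u) = 0.0953 + 0.0195 = 0.1148
F* = 1.365 · e^(0.1148 × 340/365) = 1.365 · e^0.106937 = 1.365 × 1.112864 = $1.5191
Market $1.538 > fair $1.5191: forward overpriced → cash-and-carry (buy spot, short the forward).
At maturity, profit = |F_mkt − F*| = |1.538 − 1.5191| = $0.019 per pound

$0.019 per pound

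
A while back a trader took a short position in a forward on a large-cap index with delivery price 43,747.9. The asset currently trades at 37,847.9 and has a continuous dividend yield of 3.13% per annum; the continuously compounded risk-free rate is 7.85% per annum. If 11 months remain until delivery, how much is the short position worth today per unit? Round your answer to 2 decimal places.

Current fair forward for the remaining 11 months: F = S·e^((r − q)·T), (r − q) = 0.0785 − 0.0313 = 0.0472
F = 37847.9 · e^(0.0472 × 11/12) = 37847.9 × 1.04421632 = 39521.3949
Value of long forward = (F − K)·e^(−rT) = (39521.3949 − 43747.9) · e^(−0.0785·11/12)
= -4226.5051 × 0.93056967 = -3933.06
Short position value = −(long value) = 3933.06

3933.06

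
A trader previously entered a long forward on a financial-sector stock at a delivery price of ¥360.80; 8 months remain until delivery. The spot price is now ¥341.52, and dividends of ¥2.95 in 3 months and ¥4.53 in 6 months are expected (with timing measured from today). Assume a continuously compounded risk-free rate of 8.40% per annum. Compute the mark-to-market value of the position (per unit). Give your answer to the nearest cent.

PV(remaining dividends) I = 2.95·e^(−0.0840·3/12) + 4.53·e^(−0.0840·6/12) = 7.2324
Current forward F = (S − I)·e^(rT) = (341.52 − 7.2324)·e^(0.0840·8/12) = 334.2876 × 1.057598 = 353.5419
Value (long) = (F − K)·e^(−rT) = (353.5419 − 360.80) × 0.945539 = -6.8628
Value = -¥6.86

-¥6.86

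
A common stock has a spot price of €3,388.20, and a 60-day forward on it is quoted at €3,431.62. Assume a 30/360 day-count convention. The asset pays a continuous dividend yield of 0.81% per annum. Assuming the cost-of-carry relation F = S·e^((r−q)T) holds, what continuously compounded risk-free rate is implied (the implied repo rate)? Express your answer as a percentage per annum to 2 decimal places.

From F = S·e^((r−q)T): (r − q) = ln(F/S)/T
ln(3431.62/3388.20) = ln(1.012815) = 0.012734
(r − q) = 0.012734 / (60/360) = 0.076404
r = ln(F/S)/T + q = 0.076404 + 0.0081 = 0.084504
r = 8.45%

8.45%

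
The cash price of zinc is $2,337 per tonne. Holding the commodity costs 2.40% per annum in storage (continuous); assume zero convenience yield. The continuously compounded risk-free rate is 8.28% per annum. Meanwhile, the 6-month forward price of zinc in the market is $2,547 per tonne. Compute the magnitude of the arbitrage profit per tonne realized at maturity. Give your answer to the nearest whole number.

Fair forward: F* = S·e^(carry·T), with carry = (r + u) = 0.0828 + 0.0240 = 0.1068
F* = 2337 · e^(0.1068 × 6/12) = 2337 · e^0.053400 = 2337 × 1.054852 = $2465.1891
Market $2547 > fair $2465.1891: forward overpriced → cash-and-carry (buy spot, short the forward).
At maturity, profit = |F_mkt − F*| = |2547 − 2465.1891| = $82 per tonne

$82 per tonne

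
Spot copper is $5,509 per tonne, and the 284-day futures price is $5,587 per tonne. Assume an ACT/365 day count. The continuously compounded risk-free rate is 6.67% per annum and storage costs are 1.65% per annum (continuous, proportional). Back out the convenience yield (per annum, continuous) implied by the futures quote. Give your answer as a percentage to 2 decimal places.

6.51%

F = S·e^((r+u−y)T) ⇒ (r+u−y) = ln(F/S)/T
ln(5587/5509) = 0.014059; /T ⇒ 0.018069
y = r + u − ln(F/S)/T = 0.0667 + 0.0165 − 0.018069 = 0.065131
y = 6.51%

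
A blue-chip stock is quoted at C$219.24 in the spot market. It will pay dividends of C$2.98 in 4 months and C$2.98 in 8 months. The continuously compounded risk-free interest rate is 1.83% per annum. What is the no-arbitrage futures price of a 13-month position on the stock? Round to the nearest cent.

PV(dividends) I = 2.98·e^(−0.0183·4/12) + 2.98·e^(−0.0183·8/12)
I = 2.9619 + 2.9439 = 5.9058
F = (S − I)·e^(rT) = (219.24 − 5.9058) · e^(0.0183·13/12)
= 213.3342 · e^0.019825 = 213.3342 × 1.020023 = C$217.61

C$217.61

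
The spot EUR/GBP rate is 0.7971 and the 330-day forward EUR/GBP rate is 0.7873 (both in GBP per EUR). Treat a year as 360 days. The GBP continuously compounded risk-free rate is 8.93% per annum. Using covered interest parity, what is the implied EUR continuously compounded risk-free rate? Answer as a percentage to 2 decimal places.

F = S·e^((r_GBP − r_EUR)T) ⇒ r_EUR = r_GBP − ln(F/S)/T
ln(0.7873/0.7971) = -0.012371; /(330/360) = -0.013496
r_EUR = 0.0893 + 0.013496 = 0.102796
r_EUR = 10.28%

10.28%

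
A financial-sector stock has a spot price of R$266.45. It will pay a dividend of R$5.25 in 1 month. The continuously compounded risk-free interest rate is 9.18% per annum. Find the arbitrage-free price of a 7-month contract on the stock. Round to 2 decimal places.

R$275.61

PV(dividends) I = 5.25·e^(−0.0918·1/12)
I = 5.2100
F = (S − I)·e^(rT) = (266.45 − 5.2100) · e^(0.0918·7/12)
= 261.2400 · e^0.053550 = 261.2400 × 1.055010 = R$275.61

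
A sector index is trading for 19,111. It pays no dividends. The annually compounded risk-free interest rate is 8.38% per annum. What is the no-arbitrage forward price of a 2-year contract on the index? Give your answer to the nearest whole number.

F = S · (1+r)^T
= 19111 × 1.174622
F = 22,448

22,448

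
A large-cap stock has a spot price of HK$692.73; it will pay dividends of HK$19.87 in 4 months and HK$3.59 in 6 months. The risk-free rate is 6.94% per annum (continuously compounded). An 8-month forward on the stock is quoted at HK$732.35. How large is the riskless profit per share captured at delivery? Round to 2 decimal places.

HK$30.78 per share

PV(dividends) I = 19.87·e^(−0.0694·4/12) + 3.59·e^(−0.0694·6/12) = 22.8832
Fair forward F* = (S − I)·e^(rT) = (692.73 − 22.8832)·e^0.046267 = 669.8468 × 1.047354 = 701.5667
Market HK$732.35 > fair 701.5667: forward overpriced → cash-and-carry (borrow at r, buy the stock and collect the dividends, short the forward).
Profit at T = |F_mkt − F*| = |732.35 − 701.5667| = HK$30.78 per share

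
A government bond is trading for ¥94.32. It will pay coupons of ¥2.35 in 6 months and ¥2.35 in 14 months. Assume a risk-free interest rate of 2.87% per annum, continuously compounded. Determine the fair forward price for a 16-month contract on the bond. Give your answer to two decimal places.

PV(coupons) I = 2.35·e^(−0.0287·6/12) + 2.35·e^(−0.0287·14/12)
I = 2.3165 + 2.2726 = 4.5891
F = (S − I)·e^(rT) = (94.32 − 4.5891) · e^(0.0287·16/12)
= 89.7309 · e^0.038267 = 89.7309 × 1.039009 = ¥93.23

¥93.23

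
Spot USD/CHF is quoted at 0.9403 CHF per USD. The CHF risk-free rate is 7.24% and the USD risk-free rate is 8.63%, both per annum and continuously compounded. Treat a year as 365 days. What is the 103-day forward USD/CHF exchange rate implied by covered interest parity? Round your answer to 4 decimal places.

F = S·e^((r_CHF − r_USD)T) = 0.9403 · e^((0.0724 − 0.0863) × 103/365)
= 0.9403 · e^-0.003922 = 0.9403 × 0.996086
F = 0.9366 CHF per USD

0.9366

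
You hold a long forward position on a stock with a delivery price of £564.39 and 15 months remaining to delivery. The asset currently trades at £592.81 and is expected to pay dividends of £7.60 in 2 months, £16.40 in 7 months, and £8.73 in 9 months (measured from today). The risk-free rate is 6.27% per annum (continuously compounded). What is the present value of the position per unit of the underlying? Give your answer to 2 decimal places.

PV(remaining dividends) I = 7.60·e^(−0.0627·2/12) + 16.40·e^(−0.0627·7/12) + 8.73·e^(−0.0627·9/12) = 31.6610
Current forward F = (S − I)·e^(rT) = (592.81 − 31.6610)·e^(0.0627·15/12) = 561.1490 × 1.081528 = 606.8984
Value (long) = (F − K)·e^(−rT) = (606.8984 − 564.39) × 0.924618 = 39.3040
Value = £39.30

£39.30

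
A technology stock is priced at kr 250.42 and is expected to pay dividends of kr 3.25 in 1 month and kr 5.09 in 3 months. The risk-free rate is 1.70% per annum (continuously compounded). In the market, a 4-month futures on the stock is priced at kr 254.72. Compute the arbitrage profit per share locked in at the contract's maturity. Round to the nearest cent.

kr 11.24 per share

PV(dividends) I = 3.25·e^(−0.0170·1/12) + 5.09·e^(−0.0170·3/12) = 8.3138
Fair futures F* = (S − I)·e^(rT) = (250.42 − 8.3138)·e^0.005667 = 242.1062 × 1.005683 = 243.4821
Market kr 254.72 > fair 243.4821: forward overpriced → cash-and-carry (borrow at r, buy the stock and collect the dividends, short the forward).
Profit at T = |F_mkt − F*| = |254.72 − 243.4821| = kr 11.24 per share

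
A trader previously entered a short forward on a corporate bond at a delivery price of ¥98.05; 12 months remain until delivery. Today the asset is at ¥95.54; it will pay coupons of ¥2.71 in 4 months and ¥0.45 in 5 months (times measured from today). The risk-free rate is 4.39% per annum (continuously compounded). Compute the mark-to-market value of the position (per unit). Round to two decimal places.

PV(remaining coupons) I = 2.71·e^(−0.0439·4/12) + 0.45·e^(−0.0439·5/12) = 3.1125
Current forward F = (S − I)·e^(rT) = (95.54 − 3.1125)·e^(0.0439·12/12) = 92.4275 × 1.044878 = 96.5755
Value (long) = (F − K)·e^(−rT) = (96.5755 − 98.05) × 0.957050 = -1.4112
Short position value = −(long value) = ¥1.41

¥1.41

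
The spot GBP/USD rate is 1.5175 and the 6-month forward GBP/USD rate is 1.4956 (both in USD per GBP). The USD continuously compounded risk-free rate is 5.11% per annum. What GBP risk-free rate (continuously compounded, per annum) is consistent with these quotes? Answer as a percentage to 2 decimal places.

8.02%

F = S·e^((r_USD − r_GBP)T) ⇒ r_GBP = r_USD − ln(F/S)/T
ln(1.4956/1.5175) = -0.014537; /(6/12) = -0.029074
r_GBP = 0.0511 + 0.029074 = 0.080174
r_GBP = 8.02%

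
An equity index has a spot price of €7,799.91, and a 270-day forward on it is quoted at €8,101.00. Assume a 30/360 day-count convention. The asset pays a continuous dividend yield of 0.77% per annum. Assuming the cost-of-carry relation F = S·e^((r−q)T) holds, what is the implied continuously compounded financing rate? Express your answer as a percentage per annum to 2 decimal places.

From F = S·e^((r−q)T): (r − q) = ln(F/S)/T
ln(8101.00/7799.91) = ln(1.038602) = 0.037876
(r − q) = 0.037876 / (270/360) = 0.050501
r = ln(F/S)/T + q = 0.050501 + 0.0077 = 0.058201
r = 5.82%

5.82%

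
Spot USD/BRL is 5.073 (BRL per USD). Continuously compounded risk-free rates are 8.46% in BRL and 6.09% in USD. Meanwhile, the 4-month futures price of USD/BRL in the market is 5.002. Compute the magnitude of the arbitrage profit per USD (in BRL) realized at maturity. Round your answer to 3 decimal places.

0.111 per USD (in BRL)

Fair futures: F* = S·e^(carry·T), with carry = (r_BRL − r_USD) = 0.0846 − 0.0609 = 0.0237
F* = 5.073 · e^(0.0237 × 4/12) = 5.073 · e^0.007900 = 5.073 × 1.007931 = 5.1132
Market 5.002 < fair 5.1132: forward underpriced → reverse cash-and-carry (short spot, go long the forward).
At maturity, profit = |F_mkt − F*| = |5.002 − 5.1132| = 0.111 per USD (in BRL)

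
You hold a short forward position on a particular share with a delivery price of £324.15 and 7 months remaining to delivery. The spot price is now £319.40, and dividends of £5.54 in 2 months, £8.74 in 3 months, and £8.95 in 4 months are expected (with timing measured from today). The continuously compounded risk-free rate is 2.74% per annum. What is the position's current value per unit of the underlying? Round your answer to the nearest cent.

PV(remaining dividends) I = 5.54·e^(−0.0274·2/12) + 8.74·e^(−0.0274·3/12) + 8.95·e^(−0.0274·4/12) = 23.0637
Current forward F = (S − I)·e^(rT) = (319.40 − 23.0637)·e^(0.0274·7/12) = 296.3363 × 1.016112 = 301.1109
Value (long) = (F − K)·e^(−rT) = (301.1109 − 324.15) × 0.984144 = -22.6738
Short position value = −(long value) = £22.67

£22.67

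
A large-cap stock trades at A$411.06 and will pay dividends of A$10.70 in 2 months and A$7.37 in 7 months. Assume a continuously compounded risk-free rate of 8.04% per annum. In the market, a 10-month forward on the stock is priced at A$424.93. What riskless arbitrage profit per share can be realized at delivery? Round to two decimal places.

PV(dividends) I = 10.70·e^(−0.0804·2/12) + 7.37·e^(−0.0804·7/12) = 17.5899
Fair forward F* = (S − I)·e^(rT) = (411.06 − 17.5899)·e^0.067000 = 393.4701 × 1.069295 = 420.7356
Market A$424.93 > fair 420.7356: forward overpriced → cash-and-carry (borrow at r, buy the stock and collect the dividends, short the forward).
Profit at T = |F_mkt − F*| = |424.93 − 420.7356| = A$4.19 per share

A$4.19 per share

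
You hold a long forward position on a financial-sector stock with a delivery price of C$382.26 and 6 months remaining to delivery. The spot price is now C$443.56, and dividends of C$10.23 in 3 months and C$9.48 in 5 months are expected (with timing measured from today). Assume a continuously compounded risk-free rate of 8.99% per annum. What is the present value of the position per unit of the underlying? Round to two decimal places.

PV(remaining dividends) I = 10.23·e^(−0.0899·3/12) + 9.48·e^(−0.0899·5/12) = 19.1341
Current forward F = (S − I)·e^(rT) = (443.56 − 19.1341)·e^(0.0899·6/12) = 424.4259 × 1.045976 = 443.9393
Value (long) = (F − K)·e^(−rT) = (443.9393 − 382.26) × 0.956045 = 58.9682
Value = C$58.97

C$58.97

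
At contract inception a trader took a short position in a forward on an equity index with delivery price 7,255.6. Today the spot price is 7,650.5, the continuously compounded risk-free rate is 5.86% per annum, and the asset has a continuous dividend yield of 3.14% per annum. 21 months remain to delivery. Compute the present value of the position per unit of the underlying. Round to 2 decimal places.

Current fair forward for the remaining 21 months: F = S·e^((r − q)·T), (r − q) = 0.0586 − 0.0314 = 0.0272
F = 7650.5 · e^(0.0272 × 21/12) = 7650.5 × 1.04875107 = 8023.4701
Value of long forward = (F − K)·e^(−rT) = (8023.4701 − 7255.6) · e^(−0.0586·21/12)
= 767.8701 × 0.90253302 = 693.03
Short position value = −(long value) = -693.03

-693.03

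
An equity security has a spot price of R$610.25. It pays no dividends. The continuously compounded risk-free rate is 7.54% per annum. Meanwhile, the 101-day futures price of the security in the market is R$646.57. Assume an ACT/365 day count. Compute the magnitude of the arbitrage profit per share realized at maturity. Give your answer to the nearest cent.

R$23.45 per share

Fair futures: F* = S·e^(carry·T), with carry = r = 0.0754
F* = 610.25 · e^(0.0754 × 101/365) = 610.25 · e^0.020864 = 610.25 × 1.021083 = R$623.1159
Market R$646.57 > fair R$623.1159: forward overpriced → cash-and-carry (buy spot, short the forward).
At maturity, profit = |F_mkt − F*| = |646.57 − 623.1159| = R$23.45 per share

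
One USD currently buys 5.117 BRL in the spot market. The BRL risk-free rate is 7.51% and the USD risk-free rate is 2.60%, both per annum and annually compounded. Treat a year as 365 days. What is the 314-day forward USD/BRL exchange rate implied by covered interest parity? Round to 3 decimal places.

5.327

By covered interest parity, F = S · (1+r_BRL)^T / (1+r_USD)^T
= 5.117 × 1.064277 / 1.022327 = 5.117 × 1.041034
F = 5.327 BRL per USD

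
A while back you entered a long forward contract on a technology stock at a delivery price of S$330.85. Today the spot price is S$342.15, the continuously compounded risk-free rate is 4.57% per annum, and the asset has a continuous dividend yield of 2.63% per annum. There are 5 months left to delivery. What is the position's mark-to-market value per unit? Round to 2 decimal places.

Current fair forward for the remaining 5 months: F = S·e^((r − q)·T), (r − q) = 0.0457 − 0.0263 = 0.0194
F = 342.15 · e^(0.0194 × 5/12) = 342.15 × 1.008116 = 344.9269
Value of long forward = (F − K)·e^(−rT) = (344.9269 − 330.85) · e^(−0.0457·5/12)
= 14.0769 × 0.981138 = 13.81

S$13.81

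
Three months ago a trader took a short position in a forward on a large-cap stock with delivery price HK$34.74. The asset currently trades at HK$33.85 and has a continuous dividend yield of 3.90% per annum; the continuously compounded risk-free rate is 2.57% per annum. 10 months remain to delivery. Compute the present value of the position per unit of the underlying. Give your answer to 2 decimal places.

HK$1.24

Current fair forward for the remaining 10 months: F = S·e^((r − q)·T), (r − q) = 0.0257 − 0.0390 = -0.0133
F = 33.85 · e^(-0.0133 × 10/12) = 33.85 × 0.988978 = 33.4769
Value of long forward = (F − K)·e^(−rT) = (33.4769 − 34.74) · e^(−0.0257·10/12)
= -1.2631 × 0.978811 = -1.24
Short position value = −(long value) = HK$1.24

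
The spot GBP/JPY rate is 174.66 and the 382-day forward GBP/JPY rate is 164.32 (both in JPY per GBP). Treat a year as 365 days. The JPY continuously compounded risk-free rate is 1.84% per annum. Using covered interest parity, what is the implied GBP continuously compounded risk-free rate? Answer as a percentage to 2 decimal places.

F = S·e^((r_JPY − r_GBP)T) ⇒ r_GBP = r_JPY − ln(F/S)/T
ln(164.32/174.66) = -0.061025; /(382/365) = -0.058309
r_GBP = 0.0184 + 0.058309 = 0.076709
r_GBP = 7.67%

7.67%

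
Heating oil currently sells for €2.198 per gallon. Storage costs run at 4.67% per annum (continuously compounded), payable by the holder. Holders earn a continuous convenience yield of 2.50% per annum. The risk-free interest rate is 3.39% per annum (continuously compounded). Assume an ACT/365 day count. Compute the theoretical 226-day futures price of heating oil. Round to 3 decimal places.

Net carry = r + u − y = 0.0339 + 0.0467 − 0.0250 = 0.0556
F = S·e^((r+u−y)T) = 2.198 · e^(0.0556 × 226/365) = 2.198 · e^0.034426
= 2.198 × 1.035025 = €2.275 per gallon

€2.275 per gallon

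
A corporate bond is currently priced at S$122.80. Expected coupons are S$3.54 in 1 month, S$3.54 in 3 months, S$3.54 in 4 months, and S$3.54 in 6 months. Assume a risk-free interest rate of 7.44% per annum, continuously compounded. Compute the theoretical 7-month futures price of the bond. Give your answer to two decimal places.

S$113.78

PV(coupons) I = 3.54·e^(−0.0744·1/12) + 3.54·e^(−0.0744·3/12) + 3.54·e^(−0.0744·4/12) + 3.54·e^(−0.0744·6/12)
I = 3.5181 + 3.4748 + 3.4533 + 3.4107 = 13.8569
F = (S − I)·e^(rT) = (122.80 − 13.8569) · e^(0.0744·7/12)
= 108.9431 · e^0.043400 = 108.9431 × 1.044356 = S$113.78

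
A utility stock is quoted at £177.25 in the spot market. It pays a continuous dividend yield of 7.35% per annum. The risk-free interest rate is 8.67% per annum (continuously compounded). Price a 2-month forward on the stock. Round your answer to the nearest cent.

£177.64

F = S·e^((r − q)T) = 177.25 · e^((0.0867 − 0.0735) × 2/12)
= 177.25 · e^0.002200 = 177.25 × 1.002202
F = £177.64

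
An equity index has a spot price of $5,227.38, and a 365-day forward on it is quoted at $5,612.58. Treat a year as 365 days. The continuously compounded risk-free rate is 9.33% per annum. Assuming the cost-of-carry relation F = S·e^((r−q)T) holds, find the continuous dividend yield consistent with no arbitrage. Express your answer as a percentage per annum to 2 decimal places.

From F = S·e^((r−q)T): (r − q) = ln(F/S)/T
ln(5612.58/5227.38) = ln(1.073689) = 0.071100
(r − q) = 0.071100 / (365/365) = 0.071100
q = r − ln(F/S)/T = 0.0933 − 0.071100 = 0.022200
q = 2.22%

2.22%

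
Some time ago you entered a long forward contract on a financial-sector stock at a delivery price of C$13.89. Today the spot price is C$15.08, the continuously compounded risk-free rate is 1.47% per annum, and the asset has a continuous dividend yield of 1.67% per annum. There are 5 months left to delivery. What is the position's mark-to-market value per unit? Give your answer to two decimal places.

Current fair forward for the remaining 5 months: F = S·e^((r − q)·T), (r − q) = 0.0147 − 0.0167 = -0.0020
F = 15.08 · e^(-0.0020 × 5/12) = 15.08 × 0.999167 = 15.0674
Value of long forward = (F − K)·e^(−rT) = (15.0674 − 13.89) · e^(−0.0147·5/12)
= 1.1774 × 0.993894 = 1.17

C$1.17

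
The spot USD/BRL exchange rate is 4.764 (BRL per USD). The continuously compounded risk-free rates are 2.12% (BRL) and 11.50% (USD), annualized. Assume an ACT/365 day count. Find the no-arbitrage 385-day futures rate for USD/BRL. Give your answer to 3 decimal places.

F = S·e^((r_BRL − r_USD)T) = 4.764 · e^((0.0212 − 0.1150) × 385/365)
= 4.764 · e^-0.098940 = 4.764 × 0.905797
F = 4.315 BRL per USD

4.315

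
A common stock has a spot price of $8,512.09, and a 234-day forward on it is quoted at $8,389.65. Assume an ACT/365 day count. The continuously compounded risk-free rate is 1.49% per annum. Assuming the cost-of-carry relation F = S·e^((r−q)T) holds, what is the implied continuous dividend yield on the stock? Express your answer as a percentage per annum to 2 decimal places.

From F = S·e^((r−q)T): (r − q) = ln(F/S)/T
ln(8389.65/8512.09) = ln(0.985616) = -0.014488
(r − q) = -0.014488 / (234/365) = -0.022599
q = r − ln(F/S)/T = 0.0149 + 0.022599 = 0.037499
q = 3.75%

3.75%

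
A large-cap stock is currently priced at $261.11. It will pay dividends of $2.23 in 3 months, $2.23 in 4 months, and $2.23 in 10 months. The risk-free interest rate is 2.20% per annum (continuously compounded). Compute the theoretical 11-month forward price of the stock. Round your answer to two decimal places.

$259.67

PV(dividends) I = 2.23·e^(−0.0220·3/12) + 2.23·e^(−0.0220·4/12) + 2.23·e^(−0.0220·10/12)
I = 2.2178 + 2.2137 + 2.1895 = 6.6210
F = (S − I)·e^(rT) = (261.11 − 6.6210) · e^(0.0220·11/12)
= 254.4890 · e^0.020167 = 254.4890 × 1.020372 = $259.67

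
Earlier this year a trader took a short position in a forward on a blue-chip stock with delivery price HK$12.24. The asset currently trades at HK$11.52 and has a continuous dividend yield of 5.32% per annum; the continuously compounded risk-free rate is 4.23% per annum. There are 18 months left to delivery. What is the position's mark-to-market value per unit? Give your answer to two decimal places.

Current fair forward for the remaining 18 months: F = S·e^((r − q)·T), (r − q) = 0.0423 − 0.0532 = -0.0109
F = 11.52 · e^(-0.0109 × 18/12) = 11.52 × 0.983783 = 11.3332
Value of long forward = (F − K)·e^(−rT) = (11.3332 − 12.24) · e^(−0.0423·18/12)
= -0.9068 × 0.938521 = -0.85
Short position value = −(long value) = HK$0.85

HK$0.85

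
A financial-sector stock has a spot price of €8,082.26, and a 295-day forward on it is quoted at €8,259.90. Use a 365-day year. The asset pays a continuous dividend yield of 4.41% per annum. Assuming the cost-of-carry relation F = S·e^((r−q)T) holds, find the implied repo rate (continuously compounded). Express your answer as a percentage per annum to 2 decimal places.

From F = S·e^((r−q)T): (r − q) = ln(F/S)/T
ln(8259.90/8082.26) = ln(1.021979) = 0.021741
(r − q) = 0.021741 / (295/365) = 0.026900
r = ln(F/S)/T + q = 0.026900 + 0.0441 = 0.071000
r = 7.10%

7.10%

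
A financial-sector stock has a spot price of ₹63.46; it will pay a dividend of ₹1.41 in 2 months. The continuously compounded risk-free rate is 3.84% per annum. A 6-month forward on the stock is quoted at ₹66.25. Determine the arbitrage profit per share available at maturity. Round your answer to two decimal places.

PV(dividends) I = 1.41·e^(−0.0384·2/12) = 1.4010
Fair forward F* = (S − I)·e^(rT) = (63.46 − 1.4010)·e^0.019200 = 62.0590 × 1.019386 = 63.2621
Market ₹66.25 > fair 63.2621: forward overpriced → cash-and-carry (borrow at r, buy the stock and collect the dividends, short the forward).
Profit at T = |F_mkt − F*| = |66.25 − 63.2621| = ₹2.99 per share

₹2.99 per share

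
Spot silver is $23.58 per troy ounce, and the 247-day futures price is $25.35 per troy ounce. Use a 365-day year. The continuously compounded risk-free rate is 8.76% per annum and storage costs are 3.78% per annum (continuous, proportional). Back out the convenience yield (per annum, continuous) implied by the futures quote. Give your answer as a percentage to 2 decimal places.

1.84%

F = S·e^((r+u−y)T) ⇒ (r+u−y) = ln(F/S)/T
ln(25.35/23.58) = 0.072380; /T ⇒ 0.106958
y = r + u − ln(F/S)/T = 0.0876 + 0.0378 − 0.106958 = 0.018442
y = 1.84%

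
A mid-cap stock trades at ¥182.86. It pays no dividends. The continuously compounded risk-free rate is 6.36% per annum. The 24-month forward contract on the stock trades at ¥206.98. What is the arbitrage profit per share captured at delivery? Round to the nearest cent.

¥0.68 per share

Fair forward: F* = S·e^(carry·T), with carry = r = 0.0636
F* = 182.86 · e^(0.0636 × 24/12) = 182.86 · e^0.127200 = 182.86 × 1.135644 = ¥207.6639
Market ¥206.98 < fair ¥207.6639: forward underpriced → reverse cash-and-carry (short spot, go long the forward).
At maturity, profit = |F_mkt − F*| = |206.98 − 207.6639| = ¥0.68 per share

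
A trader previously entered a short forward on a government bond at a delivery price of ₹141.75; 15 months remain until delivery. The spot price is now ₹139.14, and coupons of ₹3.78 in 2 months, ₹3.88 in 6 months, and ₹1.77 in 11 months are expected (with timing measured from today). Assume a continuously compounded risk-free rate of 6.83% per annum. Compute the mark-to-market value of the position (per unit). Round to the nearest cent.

₹0.16

PV(remaining coupons) I = 3.78·e^(−0.0683·2/12) + 3.88·e^(−0.0683·6/12) + 1.77·e^(−0.0683·11/12) = 9.1495
Current forward F = (S − I)·e^(rT) = (139.14 − 9.1495)·e^(0.0683·15/12) = 129.9905 × 1.089125 = 141.5759
Value (long) = (F − K)·e^(−rT) = (141.5759 − 141.75) × 0.918168 = -0.1599
Short position value = −(long value) = ₹0.16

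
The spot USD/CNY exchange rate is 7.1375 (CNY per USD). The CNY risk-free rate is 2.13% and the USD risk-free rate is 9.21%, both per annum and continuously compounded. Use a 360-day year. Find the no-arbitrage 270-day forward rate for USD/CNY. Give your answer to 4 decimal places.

6.7684

F = S·e^((r_CNY − r_USD)T) = 7.1375 · e^((0.0213 − 0.0921) × 270/360)
= 7.1375 · e^-0.053100 = 7.1375 × 0.948285
F = 6.7684 CNY per USD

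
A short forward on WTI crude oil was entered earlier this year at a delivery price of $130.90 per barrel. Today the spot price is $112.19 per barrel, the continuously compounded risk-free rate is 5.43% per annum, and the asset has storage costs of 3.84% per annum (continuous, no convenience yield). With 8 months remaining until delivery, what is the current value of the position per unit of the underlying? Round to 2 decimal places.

Current fair forward for the remaining 8 months: F = S·e^((r + u)·T), (r + u) = 0.0543 + 0.0384 = 0.0927
F = 112.19 · e^(0.0927 × 8/12) = 112.19 × 1.063750 = 119.3421
Value of long forward = (F − K)·e^(−rT) = (119.3421 − 130.90) · e^(−0.0543·8/12)
= -11.5579 × 0.964447 = -11.15
Short position value = −(long value) = $11.15

$11.15 per barrel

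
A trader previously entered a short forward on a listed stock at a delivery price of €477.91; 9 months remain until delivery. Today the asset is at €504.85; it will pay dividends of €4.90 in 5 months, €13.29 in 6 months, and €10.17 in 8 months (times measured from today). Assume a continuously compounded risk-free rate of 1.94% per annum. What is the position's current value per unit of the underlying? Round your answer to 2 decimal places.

-€5.78

PV(remaining dividends) I = 4.90·e^(−0.0194·5/12) + 13.29·e^(−0.0194·6/12) + 10.17·e^(−0.0194·8/12) = 28.0616
Current forward F = (S − I)·e^(rT) = (504.85 − 28.0616)·e^(0.0194·9/12) = 476.7884 × 1.014656 = 483.7762
Value (long) = (F − K)·e^(−rT) = (483.7762 − 477.91) × 0.985555 = 5.7815
Short position value = −(long value) = -€5.78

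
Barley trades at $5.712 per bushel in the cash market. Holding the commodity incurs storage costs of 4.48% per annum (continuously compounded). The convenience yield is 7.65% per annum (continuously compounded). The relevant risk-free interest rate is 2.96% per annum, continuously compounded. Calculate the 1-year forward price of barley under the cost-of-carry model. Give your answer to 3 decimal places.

Net carry = r + u − y = 0.0296 + 0.0448 − 0.0765 = -0.0021
F = S·e^((r+u−y)T) = 5.712 · e^(-0.0021 × 1) = 5.712 · e^-0.002100
= 5.712 × 0.997902 = $5.700 per bushel

$5.700 per bushel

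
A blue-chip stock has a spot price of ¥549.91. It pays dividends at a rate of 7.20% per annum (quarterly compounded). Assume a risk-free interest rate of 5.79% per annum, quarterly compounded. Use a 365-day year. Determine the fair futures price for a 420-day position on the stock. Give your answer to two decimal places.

¥541.20

F = S · (1+r/4)^(4T) / (1+q/4)^(4T)
= 549.91 × 1.068384 / 1.085578 = 549.91 × 0.984161
F = ¥541.20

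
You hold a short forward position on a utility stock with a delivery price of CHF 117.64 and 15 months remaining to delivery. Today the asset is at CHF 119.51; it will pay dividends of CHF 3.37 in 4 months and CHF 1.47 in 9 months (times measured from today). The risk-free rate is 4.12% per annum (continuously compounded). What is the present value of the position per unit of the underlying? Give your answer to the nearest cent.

-CHF 3.03

PV(remaining dividends) I = 3.37·e^(−0.0412·4/12) + 1.47·e^(−0.0412·9/12) = 4.7493
Current forward F = (S − I)·e^(rT) = (119.51 − 4.7493)·e^(0.0412·15/12) = 114.7607 × 1.052849 = 120.8257
Value (long) = (F − K)·e^(−rT) = (120.8257 − 117.64) × 0.949804 = 3.0258
Short position value = −(long value) = -CHF 3.03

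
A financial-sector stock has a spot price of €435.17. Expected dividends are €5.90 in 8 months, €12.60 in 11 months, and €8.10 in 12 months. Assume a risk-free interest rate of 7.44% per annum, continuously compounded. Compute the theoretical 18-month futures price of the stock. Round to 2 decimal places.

€458.71

PV(dividends) I = 5.90·e^(−0.0744·8/12) + 12.60·e^(−0.0744·11/12) + 8.10·e^(−0.0744·12/12)
I = 5.6145 + 11.7693 + 7.5192 = 24.9030
F = (S − I)·e^(rT) = (435.17 − 24.9030) · e^(0.0744·18/12)
= 410.2670 · e^0.111600 = 410.2670 × 1.118066 = €458.71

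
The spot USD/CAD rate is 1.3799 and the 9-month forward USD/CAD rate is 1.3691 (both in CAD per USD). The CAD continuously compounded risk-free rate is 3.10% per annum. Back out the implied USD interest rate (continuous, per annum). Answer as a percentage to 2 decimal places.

F = S·e^((r_CAD − r_USD)T) ⇒ r_USD = r_CAD − ln(F/S)/T
ln(1.3691/1.3799) = -0.007857; /(9/12) = -0.010476
r_USD = 0.0310 + 0.010476 = 0.041476
r_USD = 4.15%

4.15%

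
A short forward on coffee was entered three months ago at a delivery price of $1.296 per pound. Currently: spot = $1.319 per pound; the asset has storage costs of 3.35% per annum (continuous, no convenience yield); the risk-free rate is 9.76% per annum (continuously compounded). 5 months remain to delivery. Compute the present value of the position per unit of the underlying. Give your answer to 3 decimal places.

Current fair forward for the remaining 5 months: F = S·e^((r + u)·T), (r + u) = 0.0976 + 0.0335 = 0.1311
F = 1.319 · e^(0.1311 × 5/12) = 1.319 × 1.056144 = 1.3931
Value of long forward = (F − K)·e^(−rT) = (1.3931 − 1.296) · e^(−0.0976·5/12)
= 0.0971 × 0.960149 = 0.093
Short position value = −(long value) = -$0.093

-$0.093 per pound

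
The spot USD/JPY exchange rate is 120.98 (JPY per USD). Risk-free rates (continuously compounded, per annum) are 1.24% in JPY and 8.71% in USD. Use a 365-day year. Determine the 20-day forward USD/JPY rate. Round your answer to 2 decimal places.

F = S·e^((r_JPY − r_USD)T) = 120.98 · e^((0.0124 − 0.0871) × 20/365)
= 120.98 · e^-0.004093 = 120.98 × 0.995915
F = 120.49 JPY per USD

120.49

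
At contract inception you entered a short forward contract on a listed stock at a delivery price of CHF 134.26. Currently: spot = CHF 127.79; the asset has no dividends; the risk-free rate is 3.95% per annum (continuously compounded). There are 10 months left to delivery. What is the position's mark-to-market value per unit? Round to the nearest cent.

CHF 2.12

Current fair forward for the remaining 10 months: F = S·e^(r·T), r = 0.0395
F = 127.79 · e^(0.0395 × 10/12) = 127.79 × 1.033464 = 132.0664
Value of long forward = (F − K)·e^(−rT) = (132.0664 − 134.26) · e^(−0.0395·10/12)
= -2.1936 × 0.967619 = -2.12
Short position value = −(long value) = CHF 2.12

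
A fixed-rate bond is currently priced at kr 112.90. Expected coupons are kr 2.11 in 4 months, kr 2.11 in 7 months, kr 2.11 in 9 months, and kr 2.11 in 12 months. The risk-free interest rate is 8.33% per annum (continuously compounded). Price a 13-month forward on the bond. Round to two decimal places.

kr 114.82

PV(coupons) I = 2.11·e^(−0.0833·4/12) + 2.11·e^(−0.0833·7/12) + 2.11·e^(−0.0833·9/12) + 2.11·e^(−0.0833·12/12)
I = 2.0522 + 2.0099 + 1.9822 + 1.9414 = 7.9857
F = (S − I)·e^(rT) = (112.90 − 7.9857) · e^(0.0833·13/12)
= 104.9143 · e^0.090242 = 104.9143 × 1.094439 = kr 114.82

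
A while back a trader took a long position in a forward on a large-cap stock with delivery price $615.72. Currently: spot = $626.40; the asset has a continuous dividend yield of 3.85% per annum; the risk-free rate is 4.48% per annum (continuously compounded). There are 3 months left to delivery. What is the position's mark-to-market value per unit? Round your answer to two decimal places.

Current fair forward for the remaining 3 months: F = S·e^((r − q)·T), (r − q) = 0.0448 − 0.0385 = 0.0063
F = 626.40 · e^(0.0063 × 3/12) = 626.40 × 1.001576 = 627.3872
Value of long forward = (F − K)·e^(−rT) = (627.3872 − 615.72) · e^(−0.0448·3/12)
= 11.6672 × 0.988862 = 11.54

$11.54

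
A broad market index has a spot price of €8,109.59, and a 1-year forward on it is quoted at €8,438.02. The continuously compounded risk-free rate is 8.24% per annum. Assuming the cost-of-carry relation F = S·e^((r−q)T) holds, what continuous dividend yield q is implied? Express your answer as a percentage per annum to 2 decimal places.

From F = S·e^((r−q)T): (r − q) = ln(F/S)/T
ln(8438.02/8109.59) = ln(1.040499) = 0.039700
(r − q) = 0.039700 / (1) = 0.039700
q = r − ln(F/S)/T = 0.0824 − 0.039700 = 0.042700
q = 4.27%

4.27%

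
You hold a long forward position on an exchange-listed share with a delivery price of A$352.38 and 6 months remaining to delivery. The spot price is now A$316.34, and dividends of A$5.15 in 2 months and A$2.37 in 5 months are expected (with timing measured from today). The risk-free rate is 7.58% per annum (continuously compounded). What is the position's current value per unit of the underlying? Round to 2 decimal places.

-A$30.32

PV(remaining dividends) I = 5.15·e^(−0.0758·2/12) + 2.37·e^(−0.0758·5/12) = 7.3817
Current forward F = (S − I)·e^(rT) = (316.34 − 7.3817)·e^(0.0758·6/12) = 308.9583 × 1.038627 = 320.8924
Value (long) = (F − K)·e^(−rT) = (320.8924 − 352.38) × 0.962809 = -30.3165
Value = -A$30.32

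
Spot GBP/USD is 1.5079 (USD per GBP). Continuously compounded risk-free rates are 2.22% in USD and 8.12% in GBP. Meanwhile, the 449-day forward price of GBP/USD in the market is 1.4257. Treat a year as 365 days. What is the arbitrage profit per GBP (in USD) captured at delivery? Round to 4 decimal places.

Fair forward: F* = S·e^(carry·T), with carry = (r_USD − r_GBP) = 0.0222 − 0.0812 = -0.0590
F* = 1.5079 · e^(-0.0590 × 449/365) = 1.5079 · e^-0.072578 = 1.5079 × 0.929993 = 1.4023
Market 1.4257 > fair 1.4023: forward overpriced → cash-and-carry (buy spot, short the forward).
At maturity, profit = |F_mkt − F*| = |1.4257 − 1.4023| = 0.0234 per GBP (in USD)

0.0234 per GBP (in USD)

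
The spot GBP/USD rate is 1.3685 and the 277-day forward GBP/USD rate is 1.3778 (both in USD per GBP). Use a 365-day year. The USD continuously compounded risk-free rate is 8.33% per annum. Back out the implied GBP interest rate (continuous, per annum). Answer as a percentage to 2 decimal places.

7.44%

F = S·e^((r_USD − r_GBP)T) ⇒ r_GBP = r_USD − ln(F/S)/T
ln(1.3778/1.3685) = 0.006773; /(277/365) = 0.008925
r_GBP = 0.0833 − 0.008925 = 0.074375
r_GBP = 7.44%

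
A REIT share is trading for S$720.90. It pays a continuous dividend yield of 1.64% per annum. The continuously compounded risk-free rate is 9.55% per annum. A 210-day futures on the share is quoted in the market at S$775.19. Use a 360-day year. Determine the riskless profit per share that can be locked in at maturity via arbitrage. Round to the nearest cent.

Fair futures: F* = S·e^(carry·T), with carry = (r − q) = 0.0955 − 0.0164 = 0.0791
F* = 720.90 · e^(0.0791 × 210/360) = 720.90 · e^0.046142 = 720.90 × 1.047223 = S$754.9431
Market S$775.19 > fair S$754.9431: forward overpriced → cash-and-carry (buy spot, short the forward).
At maturity, profit = |F_mkt − F*| = |775.19 − 754.9431| = S$20.25 per share

S$20.25 per share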